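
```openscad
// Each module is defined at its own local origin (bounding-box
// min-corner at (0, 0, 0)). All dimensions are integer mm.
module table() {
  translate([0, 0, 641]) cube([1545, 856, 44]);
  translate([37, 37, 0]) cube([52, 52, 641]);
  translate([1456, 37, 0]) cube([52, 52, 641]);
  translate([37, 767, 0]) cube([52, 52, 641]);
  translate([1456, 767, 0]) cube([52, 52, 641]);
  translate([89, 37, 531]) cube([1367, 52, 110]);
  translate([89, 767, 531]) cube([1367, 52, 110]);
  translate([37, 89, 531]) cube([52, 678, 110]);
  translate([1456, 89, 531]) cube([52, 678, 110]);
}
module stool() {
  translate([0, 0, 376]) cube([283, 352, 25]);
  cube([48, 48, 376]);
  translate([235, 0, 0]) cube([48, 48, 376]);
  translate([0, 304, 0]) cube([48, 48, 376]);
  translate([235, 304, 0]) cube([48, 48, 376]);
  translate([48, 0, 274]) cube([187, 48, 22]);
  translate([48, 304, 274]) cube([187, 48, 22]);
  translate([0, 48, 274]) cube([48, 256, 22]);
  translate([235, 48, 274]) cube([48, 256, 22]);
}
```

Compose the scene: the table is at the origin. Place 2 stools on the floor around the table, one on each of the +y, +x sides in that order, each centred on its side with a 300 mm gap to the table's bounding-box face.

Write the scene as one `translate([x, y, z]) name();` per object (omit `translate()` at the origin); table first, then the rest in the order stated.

table();
translate([631, 1156, 0]) stool();
translate([1845, 252, 0]) stool();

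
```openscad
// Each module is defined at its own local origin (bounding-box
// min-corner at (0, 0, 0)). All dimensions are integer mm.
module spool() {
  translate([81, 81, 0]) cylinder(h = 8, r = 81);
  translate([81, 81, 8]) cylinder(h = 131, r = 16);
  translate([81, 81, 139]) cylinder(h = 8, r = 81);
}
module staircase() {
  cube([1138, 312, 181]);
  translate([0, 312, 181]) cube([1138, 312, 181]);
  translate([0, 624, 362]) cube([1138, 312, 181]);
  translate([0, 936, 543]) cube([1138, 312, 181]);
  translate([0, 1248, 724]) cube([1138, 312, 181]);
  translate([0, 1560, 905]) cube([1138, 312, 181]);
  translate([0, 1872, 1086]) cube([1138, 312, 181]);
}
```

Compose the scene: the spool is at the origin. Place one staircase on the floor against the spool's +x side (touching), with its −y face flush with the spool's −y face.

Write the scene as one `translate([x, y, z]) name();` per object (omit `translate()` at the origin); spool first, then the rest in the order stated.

spool();
translate([162, 0, 0]) staircase();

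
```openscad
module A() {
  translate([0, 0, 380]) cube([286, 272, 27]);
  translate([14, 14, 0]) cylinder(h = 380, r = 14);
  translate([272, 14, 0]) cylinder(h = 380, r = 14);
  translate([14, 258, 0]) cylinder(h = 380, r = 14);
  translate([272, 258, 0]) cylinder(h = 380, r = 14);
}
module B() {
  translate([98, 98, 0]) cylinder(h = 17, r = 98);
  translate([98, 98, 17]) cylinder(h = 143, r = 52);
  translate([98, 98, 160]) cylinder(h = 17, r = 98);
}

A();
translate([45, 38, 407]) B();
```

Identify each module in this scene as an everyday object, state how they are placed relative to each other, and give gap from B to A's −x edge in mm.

A is a stool. B is a spool. The spool is on top of the stool, centred. The gap from the spool to the stool's −x edge is 45 mm.

The spool's min-x is at 45; the stool's min-x is 0; gap = 45 mm.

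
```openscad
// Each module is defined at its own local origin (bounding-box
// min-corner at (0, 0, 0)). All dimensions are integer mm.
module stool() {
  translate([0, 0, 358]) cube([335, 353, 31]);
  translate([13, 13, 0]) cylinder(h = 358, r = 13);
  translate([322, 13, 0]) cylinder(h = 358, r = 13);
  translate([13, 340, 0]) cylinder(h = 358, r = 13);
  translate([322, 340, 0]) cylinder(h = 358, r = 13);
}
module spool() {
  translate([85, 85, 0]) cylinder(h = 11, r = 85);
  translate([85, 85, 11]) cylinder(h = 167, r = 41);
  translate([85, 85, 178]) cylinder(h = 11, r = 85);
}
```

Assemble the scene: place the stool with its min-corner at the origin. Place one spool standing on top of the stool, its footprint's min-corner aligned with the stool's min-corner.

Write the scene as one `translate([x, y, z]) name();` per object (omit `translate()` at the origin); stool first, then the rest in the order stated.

stool();
translate([0, 0, 389]) spool();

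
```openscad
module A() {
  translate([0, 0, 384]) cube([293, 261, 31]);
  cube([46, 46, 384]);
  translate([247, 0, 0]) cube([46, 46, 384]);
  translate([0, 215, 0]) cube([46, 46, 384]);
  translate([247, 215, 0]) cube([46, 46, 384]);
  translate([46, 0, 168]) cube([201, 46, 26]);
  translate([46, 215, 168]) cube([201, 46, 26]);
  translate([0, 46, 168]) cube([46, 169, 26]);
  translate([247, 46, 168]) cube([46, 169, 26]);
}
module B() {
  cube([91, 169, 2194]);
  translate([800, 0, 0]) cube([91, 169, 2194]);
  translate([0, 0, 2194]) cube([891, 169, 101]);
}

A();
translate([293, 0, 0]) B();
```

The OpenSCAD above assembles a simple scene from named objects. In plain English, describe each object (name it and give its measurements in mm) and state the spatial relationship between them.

A is a four-legged stool. The seat is 293×261 mm, 31 mm thick, top at z = 415 mm. It stands on four square legs, each 46×46 mm in cross-section, from z = 0 to the seat underside, each flush with a corner of the seat. Four stretchers, 46 mm wide and 26 mm tall, connect adjacent legs with their undersides at z = 168 mm, each running between the inner faces of the legs it joins and aligned with the legs' outer faces on the other axis.

B is a door frame. The clear opening is 709 mm wide and 2194 mm high. Two 91 mm wide jambs, 169 mm deep, stand either side of the opening from the floor to the top of the opening. A 101 mm thick head sits across the top of both jambs, spanning the full outside width of the frame.

The door frame is against the stool's +x side, with their −y faces flush.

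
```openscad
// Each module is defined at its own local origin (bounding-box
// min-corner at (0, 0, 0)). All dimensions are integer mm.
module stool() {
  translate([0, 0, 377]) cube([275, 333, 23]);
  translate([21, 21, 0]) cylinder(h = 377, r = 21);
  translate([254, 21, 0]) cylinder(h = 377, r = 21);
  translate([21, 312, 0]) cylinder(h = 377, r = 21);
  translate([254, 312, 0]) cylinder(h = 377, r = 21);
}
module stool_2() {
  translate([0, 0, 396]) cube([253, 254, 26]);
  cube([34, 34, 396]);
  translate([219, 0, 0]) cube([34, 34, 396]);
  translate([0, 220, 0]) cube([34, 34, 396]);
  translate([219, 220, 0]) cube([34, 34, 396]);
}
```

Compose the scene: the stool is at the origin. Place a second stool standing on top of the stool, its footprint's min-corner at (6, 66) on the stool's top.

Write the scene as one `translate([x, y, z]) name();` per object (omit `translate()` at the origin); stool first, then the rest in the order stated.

stool();
translate([6, 66, 400]) stool_2();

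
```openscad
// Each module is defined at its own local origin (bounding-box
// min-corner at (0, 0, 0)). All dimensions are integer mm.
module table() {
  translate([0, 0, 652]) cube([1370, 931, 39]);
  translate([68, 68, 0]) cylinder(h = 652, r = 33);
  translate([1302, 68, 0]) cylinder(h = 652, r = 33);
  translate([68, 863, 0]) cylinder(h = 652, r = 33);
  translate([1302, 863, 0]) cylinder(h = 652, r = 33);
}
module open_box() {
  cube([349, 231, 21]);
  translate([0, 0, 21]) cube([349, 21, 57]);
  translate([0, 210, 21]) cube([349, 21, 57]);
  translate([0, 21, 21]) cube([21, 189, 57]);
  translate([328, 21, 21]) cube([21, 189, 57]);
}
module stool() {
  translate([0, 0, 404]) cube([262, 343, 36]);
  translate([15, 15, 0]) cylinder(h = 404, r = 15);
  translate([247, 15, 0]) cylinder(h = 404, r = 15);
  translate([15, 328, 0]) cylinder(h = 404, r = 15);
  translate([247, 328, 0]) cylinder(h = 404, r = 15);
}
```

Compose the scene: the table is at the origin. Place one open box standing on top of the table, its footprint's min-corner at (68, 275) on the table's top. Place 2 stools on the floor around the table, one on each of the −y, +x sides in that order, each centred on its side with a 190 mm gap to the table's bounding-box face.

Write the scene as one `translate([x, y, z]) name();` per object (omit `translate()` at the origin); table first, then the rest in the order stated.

table();
translate([68, 275, 691]) open_box();
translate([554, -533, 0]) stool();
translate([1560, 294, 0]) stool();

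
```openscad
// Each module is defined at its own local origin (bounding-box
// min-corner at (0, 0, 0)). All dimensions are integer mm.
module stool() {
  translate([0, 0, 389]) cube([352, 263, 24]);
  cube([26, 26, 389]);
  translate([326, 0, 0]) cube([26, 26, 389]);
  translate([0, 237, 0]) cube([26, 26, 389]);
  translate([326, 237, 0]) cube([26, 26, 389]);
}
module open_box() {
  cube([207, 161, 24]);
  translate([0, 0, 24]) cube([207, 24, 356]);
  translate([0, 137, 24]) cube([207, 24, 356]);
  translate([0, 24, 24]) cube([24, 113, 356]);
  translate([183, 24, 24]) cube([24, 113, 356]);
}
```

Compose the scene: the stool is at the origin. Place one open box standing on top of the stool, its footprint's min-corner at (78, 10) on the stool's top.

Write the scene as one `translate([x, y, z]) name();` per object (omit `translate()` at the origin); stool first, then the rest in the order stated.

stool();
translate([78, 10, 413]) open_box();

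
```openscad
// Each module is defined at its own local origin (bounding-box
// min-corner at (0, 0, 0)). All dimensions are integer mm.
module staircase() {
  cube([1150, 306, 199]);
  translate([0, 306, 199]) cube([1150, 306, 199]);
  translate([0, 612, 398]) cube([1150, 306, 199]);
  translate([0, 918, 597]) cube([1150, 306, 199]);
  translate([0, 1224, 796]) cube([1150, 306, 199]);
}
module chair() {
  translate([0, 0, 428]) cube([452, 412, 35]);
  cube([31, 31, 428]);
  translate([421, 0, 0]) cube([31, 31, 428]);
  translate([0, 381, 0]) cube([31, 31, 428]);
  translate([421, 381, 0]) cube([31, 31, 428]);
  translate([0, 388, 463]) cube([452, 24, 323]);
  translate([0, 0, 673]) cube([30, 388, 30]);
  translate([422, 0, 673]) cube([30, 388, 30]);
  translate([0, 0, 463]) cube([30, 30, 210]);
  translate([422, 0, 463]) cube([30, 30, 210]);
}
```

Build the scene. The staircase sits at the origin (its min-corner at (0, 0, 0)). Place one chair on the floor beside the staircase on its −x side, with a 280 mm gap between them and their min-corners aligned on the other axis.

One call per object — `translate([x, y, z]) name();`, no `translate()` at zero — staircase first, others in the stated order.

staircase();
translate([-732, 0, 0]) chair();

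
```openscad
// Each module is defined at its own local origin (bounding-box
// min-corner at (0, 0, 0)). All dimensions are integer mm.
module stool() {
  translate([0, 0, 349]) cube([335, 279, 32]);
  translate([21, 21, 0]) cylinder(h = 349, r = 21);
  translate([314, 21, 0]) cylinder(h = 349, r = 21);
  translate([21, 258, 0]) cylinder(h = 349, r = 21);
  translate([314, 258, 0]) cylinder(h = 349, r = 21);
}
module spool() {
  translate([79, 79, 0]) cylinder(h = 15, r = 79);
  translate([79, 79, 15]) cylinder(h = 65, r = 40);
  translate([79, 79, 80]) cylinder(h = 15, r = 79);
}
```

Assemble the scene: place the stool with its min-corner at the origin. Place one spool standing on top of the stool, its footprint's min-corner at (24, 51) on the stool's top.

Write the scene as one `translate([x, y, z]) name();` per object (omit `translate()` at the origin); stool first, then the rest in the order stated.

stool();
translate([24, 51, 381]) spool();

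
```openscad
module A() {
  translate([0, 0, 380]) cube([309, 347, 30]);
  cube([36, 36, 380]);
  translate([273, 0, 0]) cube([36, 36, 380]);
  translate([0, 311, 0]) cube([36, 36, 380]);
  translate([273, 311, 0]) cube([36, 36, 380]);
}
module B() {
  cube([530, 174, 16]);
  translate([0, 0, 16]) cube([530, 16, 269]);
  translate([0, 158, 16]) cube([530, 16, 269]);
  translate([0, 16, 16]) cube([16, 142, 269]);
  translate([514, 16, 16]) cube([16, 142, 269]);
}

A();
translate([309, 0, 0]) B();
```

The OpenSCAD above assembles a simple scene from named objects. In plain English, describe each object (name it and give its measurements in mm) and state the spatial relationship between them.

A is a four-legged stool. The seat is 309×347 mm, 30 mm thick, top at z = 410 mm. It stands on four square legs, each 36×36 mm in cross-section, from z = 0 to the seat underside, each flush with a corner of the seat.

B is an open storage box with external size 530×174×285 mm and wall thickness 16 mm (the base is also 16 mm thick). The base covers the whole footprint; the four walls stand on the base, with the y-facing walls full-width and the x-facing walls fitting between their inner faces.

The open box is against the stool's +x side, with their −y faces flush.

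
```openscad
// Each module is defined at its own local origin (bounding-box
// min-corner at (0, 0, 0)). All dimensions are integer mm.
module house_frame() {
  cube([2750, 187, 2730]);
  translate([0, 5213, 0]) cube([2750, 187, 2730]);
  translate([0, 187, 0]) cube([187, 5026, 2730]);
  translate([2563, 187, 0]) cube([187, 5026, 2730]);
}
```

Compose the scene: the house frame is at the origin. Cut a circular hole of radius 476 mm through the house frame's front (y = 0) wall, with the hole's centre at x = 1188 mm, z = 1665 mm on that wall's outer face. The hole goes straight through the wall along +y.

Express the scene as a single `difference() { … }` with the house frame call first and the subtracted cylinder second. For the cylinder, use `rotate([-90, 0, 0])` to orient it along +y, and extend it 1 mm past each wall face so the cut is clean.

difference() {
  house_frame();
  translate([1188, -1, 1665]) rotate([-90, 0, 0]) cylinder(h = 189, r = 476);
}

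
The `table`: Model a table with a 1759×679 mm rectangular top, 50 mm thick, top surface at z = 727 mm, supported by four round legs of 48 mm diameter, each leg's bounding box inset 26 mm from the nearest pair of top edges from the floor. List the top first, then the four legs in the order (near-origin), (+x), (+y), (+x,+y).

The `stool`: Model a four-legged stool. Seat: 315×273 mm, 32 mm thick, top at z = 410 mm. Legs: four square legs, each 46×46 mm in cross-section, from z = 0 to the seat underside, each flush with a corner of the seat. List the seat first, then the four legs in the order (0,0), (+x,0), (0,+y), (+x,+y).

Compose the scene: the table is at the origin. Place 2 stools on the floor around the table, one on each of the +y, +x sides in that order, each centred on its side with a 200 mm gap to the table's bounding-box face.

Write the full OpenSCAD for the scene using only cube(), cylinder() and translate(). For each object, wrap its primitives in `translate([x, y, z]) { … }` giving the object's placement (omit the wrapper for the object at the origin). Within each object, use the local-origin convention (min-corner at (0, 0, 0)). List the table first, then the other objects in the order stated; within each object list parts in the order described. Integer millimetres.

translate([0, 0, 677]) cube([1759, 679, 50]);
translate([50, 50, 0]) cylinder(h = 677, r = 24);
translate([1709, 50, 0]) cylinder(h = 677, r = 24);
translate([50, 629, 0]) cylinder(h = 677, r = 24);
translate([1709, 629, 0]) cylinder(h = 677, r = 24);
translate([722, 879, 0]) {
  translate([0, 0, 378]) cube([315, 273, 32]);
  cube([46, 46, 378]);
  translate([269, 0, 0]) cube([46, 46, 378]);
  translate([0, 227, 0]) cube([46, 46, 378]);
  translate([269, 227, 0]) cube([46, 46, 378]);
}
translate([1959, 203, 0]) {
  translate([0, 0, 378]) cube([315, 273, 32]);
  cube([46, 46, 378]);
  translate([269, 0, 0]) cube([46, 46, 378]);
  translate([0, 227, 0]) cube([46, 46, 378]);
  translate([269, 227, 0]) cube([46, 46, 378]);
}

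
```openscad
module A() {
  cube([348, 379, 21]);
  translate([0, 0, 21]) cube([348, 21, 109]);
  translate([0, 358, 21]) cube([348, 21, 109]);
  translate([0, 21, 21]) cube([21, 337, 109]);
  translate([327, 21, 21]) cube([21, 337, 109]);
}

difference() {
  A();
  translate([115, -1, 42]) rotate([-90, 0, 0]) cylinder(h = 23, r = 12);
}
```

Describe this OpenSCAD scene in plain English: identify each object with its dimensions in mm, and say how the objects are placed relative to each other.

A is an open storage box with external size 348×379×130 mm and wall thickness 21 mm (the base is also 21 mm thick). The base covers the whole footprint; the four walls stand on the base, with the y-facing walls full-width and the x-facing walls fitting between their inner faces.

The open box has a circular hole of radius 12 mm through its front wall, centred at (x = 115, z = 42).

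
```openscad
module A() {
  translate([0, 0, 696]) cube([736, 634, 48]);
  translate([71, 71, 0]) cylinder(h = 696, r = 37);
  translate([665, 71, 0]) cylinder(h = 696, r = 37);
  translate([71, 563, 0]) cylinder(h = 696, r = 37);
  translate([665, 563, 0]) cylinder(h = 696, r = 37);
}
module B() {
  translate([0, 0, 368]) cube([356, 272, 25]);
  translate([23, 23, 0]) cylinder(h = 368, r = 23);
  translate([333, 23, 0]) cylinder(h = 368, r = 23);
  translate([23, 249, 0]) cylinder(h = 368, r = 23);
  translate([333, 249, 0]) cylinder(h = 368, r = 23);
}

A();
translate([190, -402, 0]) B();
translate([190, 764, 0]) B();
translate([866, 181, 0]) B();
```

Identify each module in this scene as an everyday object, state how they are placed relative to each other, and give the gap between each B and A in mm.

Each stool's nearest face is 130 mm from the table's bounding box.

A is a table. B is a stool. Three stools sit around the table at the −y, +y, +x sides. The gap between each stool and the table is 130 mm.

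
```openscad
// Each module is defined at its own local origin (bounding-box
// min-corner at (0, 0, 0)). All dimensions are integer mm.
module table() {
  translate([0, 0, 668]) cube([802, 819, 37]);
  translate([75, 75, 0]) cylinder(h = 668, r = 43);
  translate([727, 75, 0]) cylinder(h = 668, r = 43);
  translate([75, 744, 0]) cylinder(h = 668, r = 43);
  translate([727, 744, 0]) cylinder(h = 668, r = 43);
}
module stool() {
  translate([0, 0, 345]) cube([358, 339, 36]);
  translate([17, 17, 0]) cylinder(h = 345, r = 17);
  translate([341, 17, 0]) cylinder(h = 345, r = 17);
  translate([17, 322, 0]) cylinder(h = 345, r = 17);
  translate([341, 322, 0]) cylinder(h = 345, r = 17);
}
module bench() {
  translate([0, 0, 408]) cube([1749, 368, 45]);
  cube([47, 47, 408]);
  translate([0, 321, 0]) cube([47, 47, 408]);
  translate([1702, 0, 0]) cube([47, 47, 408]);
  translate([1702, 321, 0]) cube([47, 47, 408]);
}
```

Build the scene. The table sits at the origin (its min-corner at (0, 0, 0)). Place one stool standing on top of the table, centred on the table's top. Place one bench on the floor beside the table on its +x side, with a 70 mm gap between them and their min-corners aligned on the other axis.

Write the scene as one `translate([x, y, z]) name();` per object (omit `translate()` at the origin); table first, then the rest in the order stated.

table();
translate([222, 240, 705]) stool();
translate([872, 0, 0]) bench();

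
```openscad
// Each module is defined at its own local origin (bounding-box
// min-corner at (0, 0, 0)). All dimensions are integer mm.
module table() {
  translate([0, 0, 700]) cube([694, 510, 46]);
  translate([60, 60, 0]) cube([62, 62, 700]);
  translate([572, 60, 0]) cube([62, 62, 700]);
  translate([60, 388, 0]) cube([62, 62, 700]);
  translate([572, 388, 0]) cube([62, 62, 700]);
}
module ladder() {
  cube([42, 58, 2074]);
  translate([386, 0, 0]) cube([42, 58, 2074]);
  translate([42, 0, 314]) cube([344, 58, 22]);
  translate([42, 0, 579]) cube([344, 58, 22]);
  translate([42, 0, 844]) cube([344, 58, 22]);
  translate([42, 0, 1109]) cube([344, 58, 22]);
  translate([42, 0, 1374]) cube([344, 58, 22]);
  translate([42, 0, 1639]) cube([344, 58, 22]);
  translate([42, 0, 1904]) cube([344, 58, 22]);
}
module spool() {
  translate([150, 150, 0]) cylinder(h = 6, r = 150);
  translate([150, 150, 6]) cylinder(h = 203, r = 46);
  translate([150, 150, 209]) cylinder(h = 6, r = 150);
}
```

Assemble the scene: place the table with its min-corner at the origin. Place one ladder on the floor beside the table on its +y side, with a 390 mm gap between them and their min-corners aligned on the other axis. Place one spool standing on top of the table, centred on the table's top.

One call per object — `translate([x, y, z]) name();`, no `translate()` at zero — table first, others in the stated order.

table();
translate([0, 900, 0]) ladder();
translate([197, 105, 746]) spool();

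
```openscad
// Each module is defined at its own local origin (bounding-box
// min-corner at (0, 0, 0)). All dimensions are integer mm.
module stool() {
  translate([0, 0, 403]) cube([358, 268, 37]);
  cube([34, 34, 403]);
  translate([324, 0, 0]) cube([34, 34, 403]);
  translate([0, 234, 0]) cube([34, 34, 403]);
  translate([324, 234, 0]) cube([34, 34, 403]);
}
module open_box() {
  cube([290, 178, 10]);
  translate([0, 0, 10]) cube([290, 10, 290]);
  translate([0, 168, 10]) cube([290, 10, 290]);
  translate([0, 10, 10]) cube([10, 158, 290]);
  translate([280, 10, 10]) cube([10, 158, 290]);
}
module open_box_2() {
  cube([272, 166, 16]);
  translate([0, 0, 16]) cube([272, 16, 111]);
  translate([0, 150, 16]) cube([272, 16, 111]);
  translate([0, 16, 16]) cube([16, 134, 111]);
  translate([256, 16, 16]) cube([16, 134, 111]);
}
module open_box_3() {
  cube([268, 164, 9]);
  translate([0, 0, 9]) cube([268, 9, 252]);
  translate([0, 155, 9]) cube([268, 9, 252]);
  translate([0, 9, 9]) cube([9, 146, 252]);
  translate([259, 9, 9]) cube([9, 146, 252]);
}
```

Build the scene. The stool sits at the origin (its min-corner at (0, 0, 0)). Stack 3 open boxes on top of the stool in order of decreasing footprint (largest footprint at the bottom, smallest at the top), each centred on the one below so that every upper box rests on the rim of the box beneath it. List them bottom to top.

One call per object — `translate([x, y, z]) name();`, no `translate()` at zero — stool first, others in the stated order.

stool();
translate([34, 45, 440]) open_box();
translate([43, 51, 740]) open_box_2();
translate([45, 52, 867]) open_box_3();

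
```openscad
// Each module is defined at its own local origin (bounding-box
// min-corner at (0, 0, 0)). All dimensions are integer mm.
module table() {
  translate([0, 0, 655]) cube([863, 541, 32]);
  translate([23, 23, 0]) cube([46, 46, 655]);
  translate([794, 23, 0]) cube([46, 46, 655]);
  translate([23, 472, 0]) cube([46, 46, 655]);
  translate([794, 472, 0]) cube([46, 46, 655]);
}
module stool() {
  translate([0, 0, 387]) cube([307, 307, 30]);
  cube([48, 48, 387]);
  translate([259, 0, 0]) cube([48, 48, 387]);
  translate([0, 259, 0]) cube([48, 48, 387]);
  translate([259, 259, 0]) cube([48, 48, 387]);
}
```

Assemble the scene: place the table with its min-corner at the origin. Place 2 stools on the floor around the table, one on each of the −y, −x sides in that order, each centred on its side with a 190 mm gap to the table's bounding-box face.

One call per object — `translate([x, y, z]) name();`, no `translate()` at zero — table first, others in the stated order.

table();
translate([278, -497, 0]) stool();
translate([-497, 117, 0]) stool();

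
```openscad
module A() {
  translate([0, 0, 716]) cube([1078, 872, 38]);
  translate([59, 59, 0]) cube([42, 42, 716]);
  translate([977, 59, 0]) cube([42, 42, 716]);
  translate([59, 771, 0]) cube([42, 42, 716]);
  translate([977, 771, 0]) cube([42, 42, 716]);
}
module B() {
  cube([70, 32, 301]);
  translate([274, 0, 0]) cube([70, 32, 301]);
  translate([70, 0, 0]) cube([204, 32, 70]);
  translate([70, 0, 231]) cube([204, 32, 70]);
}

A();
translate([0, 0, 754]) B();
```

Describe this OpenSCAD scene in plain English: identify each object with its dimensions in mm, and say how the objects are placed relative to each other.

A is a table: top 1078 mm (x) × 872 mm (y), 38 mm thick, upper face at z = 754 mm, on four 42×42 mm square legs, each inset 59 mm from the nearest pair of top edges, running from z = 0 to the bottom of the top.

B is a picture frame with a 204×161 mm rectangular opening (x by z) and a uniform 70 mm border on every side. Frame depth is 32 mm along y. It is built from two vertical stiles running the full outside height and two horizontal rails spanning the gap between the stiles.

The picture frame is on top of the table.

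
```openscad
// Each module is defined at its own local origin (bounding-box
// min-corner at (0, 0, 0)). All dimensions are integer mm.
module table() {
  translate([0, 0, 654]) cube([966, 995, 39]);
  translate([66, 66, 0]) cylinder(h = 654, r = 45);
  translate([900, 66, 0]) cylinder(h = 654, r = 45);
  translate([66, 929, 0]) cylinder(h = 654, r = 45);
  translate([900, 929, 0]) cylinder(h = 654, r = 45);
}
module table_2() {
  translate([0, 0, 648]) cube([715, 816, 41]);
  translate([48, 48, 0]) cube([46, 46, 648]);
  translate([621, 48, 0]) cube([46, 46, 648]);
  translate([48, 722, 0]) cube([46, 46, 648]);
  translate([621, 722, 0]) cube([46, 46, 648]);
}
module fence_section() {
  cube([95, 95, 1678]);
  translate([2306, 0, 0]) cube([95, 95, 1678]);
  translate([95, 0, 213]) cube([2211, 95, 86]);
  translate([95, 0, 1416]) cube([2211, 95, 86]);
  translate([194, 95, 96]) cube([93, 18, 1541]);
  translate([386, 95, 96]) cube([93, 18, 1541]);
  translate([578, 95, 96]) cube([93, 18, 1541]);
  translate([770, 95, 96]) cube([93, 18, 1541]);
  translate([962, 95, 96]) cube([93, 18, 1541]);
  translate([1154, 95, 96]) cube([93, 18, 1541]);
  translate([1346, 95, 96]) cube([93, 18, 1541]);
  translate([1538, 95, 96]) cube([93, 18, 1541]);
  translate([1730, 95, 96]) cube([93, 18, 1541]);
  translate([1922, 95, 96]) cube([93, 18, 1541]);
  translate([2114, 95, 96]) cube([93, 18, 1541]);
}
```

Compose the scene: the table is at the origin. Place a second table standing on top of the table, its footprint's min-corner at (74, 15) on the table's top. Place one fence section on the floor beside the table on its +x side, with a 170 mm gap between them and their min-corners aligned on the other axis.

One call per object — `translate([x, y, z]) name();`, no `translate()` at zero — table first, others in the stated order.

table();
translate([74, 15, 693]) table_2();
translate([1136, 0, 0]) fence_section();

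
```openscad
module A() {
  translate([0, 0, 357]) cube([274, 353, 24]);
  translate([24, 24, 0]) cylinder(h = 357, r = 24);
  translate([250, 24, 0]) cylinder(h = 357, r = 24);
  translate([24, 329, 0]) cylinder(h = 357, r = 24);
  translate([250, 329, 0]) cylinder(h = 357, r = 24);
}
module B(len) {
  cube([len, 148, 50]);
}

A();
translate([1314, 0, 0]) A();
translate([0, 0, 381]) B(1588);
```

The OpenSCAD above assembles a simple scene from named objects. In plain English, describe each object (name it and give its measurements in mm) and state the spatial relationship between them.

A is a four-legged stool. The seat is 274×353 mm, 24 mm thick, top at z = 381 mm. It stands on four round legs, each 48 mm in diameter, from z = 0 to the seat underside, each leg's axis is inset half a diameter from the nearest pair of seat edges (so the leg's bounding box is flush with the corner).

B is a rectangular beam 1588 mm long (x), 148 mm deep (y), 50 mm thick (z).

The beam spans the tops of two stools placed 1040 mm apart, resting at z = 381 mm.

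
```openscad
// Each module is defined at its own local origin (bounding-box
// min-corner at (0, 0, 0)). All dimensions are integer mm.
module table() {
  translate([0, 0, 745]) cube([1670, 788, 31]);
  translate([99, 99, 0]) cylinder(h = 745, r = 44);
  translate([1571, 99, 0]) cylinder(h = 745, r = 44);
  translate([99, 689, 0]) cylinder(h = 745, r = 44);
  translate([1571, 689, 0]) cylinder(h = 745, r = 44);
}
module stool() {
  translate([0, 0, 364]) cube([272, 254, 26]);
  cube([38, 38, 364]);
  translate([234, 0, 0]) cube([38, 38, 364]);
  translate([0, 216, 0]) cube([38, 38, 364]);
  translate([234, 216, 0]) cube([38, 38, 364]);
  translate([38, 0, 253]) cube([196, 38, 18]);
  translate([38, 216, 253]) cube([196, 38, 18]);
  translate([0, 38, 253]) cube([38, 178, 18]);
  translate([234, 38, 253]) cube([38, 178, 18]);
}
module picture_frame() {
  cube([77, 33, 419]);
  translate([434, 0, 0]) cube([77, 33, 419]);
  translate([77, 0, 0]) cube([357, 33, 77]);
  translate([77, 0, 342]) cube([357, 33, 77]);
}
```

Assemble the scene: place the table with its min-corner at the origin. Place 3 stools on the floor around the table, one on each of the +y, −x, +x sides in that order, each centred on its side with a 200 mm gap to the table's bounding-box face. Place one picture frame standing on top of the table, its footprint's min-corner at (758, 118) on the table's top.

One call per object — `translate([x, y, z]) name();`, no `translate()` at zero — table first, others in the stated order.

table();
translate([699, 988, 0]) stool();
translate([-472, 267, 0]) stool();
translate([1870, 267, 0]) stool();
translate([758, 118, 776]) picture_frame();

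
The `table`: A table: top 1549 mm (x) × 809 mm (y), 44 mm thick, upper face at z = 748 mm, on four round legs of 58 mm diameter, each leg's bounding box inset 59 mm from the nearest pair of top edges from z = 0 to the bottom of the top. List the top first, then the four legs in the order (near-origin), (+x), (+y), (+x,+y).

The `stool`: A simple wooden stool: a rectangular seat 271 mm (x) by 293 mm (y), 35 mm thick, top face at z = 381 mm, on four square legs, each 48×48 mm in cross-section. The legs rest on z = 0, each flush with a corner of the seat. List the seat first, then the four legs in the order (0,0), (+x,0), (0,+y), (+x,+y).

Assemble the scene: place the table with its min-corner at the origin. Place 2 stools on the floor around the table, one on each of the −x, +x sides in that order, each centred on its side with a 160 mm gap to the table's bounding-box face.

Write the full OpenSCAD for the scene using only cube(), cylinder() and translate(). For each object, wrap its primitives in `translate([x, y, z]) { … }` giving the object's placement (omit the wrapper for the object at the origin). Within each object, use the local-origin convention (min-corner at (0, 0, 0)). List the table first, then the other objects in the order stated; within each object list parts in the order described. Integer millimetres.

translate([0, 0, 704]) cube([1549, 809, 44]);
translate([88, 88, 0]) cylinder(h = 704, r = 29);
translate([1461, 88, 0]) cylinder(h = 704, r = 29);
translate([88, 721, 0]) cylinder(h = 704, r = 29);
translate([1461, 721, 0]) cylinder(h = 704, r = 29);
translate([-431, 258, 0]) {
  translate([0, 0, 346]) cube([271, 293, 35]);
  cube([48, 48, 346]);
  translate([223, 0, 0]) cube([48, 48, 346]);
  translate([0, 245, 0]) cube([48, 48, 346]);
  translate([223, 245, 0]) cube([48, 48, 346]);
}
translate([1709, 258, 0]) {
  translate([0, 0, 346]) cube([271, 293, 35]);
  cube([48, 48, 346]);
  translate([223, 0, 0]) cube([48, 48, 346]);
  translate([0, 245, 0]) cube([48, 48, 346]);
  translate([223, 245, 0]) cube([48, 48, 346]);
}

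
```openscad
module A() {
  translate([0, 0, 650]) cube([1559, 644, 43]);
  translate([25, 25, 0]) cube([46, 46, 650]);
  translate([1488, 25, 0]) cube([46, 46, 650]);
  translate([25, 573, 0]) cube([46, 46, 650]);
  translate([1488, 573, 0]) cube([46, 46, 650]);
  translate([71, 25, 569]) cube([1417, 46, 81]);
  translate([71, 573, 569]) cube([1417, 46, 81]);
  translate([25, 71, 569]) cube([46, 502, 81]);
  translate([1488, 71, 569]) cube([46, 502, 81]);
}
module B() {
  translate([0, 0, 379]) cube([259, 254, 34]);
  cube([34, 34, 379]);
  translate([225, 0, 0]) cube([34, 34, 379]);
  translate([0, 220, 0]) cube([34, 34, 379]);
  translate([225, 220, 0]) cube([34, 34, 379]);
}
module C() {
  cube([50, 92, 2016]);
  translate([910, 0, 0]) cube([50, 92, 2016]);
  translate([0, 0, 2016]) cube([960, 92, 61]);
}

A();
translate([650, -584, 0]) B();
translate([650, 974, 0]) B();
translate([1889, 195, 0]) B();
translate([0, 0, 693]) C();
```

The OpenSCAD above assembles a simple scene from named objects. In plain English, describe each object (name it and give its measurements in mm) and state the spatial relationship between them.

A is a rectangular dining table. The top is 1559×644×43 mm with its upper surface at z = 693 mm. It stands on four 46×46 mm square legs, each inset 25 mm from the nearest pair of top edges, running from the floor to the underside of the top. Four apron rails, 46 mm thick and 81 mm tall, run between adjacent legs with their top edges flush with the underside of the top and their outer faces flush with the legs' outer faces.

B is a simple wooden stool: a rectangular seat 259 mm (x) by 254 mm (y), 34 mm thick, top face at z = 413 mm, on four square legs, each 34×34 mm in cross-section. The legs rest on z = 0, each flush with a corner of the seat.

C is a rectangular door frame: two vertical jambs of 50×92 mm section, 2016 mm tall, with a clear opening 860 mm wide between their inner faces. A header 61 mm tall and 92 mm deep lies on top of the jambs and spans the full outside width.

Three stools sit around the table at the −y, +y, +x sides. The door frame is on top of the table.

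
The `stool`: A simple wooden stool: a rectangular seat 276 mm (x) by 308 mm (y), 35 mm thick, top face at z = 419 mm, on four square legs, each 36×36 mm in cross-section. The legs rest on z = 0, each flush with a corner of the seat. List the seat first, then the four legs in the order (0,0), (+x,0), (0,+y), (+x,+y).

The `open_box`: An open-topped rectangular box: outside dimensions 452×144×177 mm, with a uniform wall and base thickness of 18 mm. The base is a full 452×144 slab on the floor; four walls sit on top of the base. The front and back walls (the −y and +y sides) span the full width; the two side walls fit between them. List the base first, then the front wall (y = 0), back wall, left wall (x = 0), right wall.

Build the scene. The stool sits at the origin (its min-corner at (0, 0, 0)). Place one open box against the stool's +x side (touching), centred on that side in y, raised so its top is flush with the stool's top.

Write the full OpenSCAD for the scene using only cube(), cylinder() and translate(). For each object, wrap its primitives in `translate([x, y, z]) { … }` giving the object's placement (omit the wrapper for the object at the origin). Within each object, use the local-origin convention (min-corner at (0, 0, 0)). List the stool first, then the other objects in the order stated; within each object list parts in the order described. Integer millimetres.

translate([0, 0, 384]) cube([276, 308, 35]);
cube([36, 36, 384]);
translate([240, 0, 0]) cube([36, 36, 384]);
translate([0, 272, 0]) cube([36, 36, 384]);
translate([240, 272, 0]) cube([36, 36, 384]);
translate([276, 82, 242]) {
  cube([452, 144, 18]);
  translate([0, 0, 18]) cube([452, 18, 159]);
  translate([0, 126, 18]) cube([452, 18, 159]);
  translate([0, 18, 18]) cube([18, 108, 159]);
  translate([434, 18, 18]) cube([18, 108, 159]);
}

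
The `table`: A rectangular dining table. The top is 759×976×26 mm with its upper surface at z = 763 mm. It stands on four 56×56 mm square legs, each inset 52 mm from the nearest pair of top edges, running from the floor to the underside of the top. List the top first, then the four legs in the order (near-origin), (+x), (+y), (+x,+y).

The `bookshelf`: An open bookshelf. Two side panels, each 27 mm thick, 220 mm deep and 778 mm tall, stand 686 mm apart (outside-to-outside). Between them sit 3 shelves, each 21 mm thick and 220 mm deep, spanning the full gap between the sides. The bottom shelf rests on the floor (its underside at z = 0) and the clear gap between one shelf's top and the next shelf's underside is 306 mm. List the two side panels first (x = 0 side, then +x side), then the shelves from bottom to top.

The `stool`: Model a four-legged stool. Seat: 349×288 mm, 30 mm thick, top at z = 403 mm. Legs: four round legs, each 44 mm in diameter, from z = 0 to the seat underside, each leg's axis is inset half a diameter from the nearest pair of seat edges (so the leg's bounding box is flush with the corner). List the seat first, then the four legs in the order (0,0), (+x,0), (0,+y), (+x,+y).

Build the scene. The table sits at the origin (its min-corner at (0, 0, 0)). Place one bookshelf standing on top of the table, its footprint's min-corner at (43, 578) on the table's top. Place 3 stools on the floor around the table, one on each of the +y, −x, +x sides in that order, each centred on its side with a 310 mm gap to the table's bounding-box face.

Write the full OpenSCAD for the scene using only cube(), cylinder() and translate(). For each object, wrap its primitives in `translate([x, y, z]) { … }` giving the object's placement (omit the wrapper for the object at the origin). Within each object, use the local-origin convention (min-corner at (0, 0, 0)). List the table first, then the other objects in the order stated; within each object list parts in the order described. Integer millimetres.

translate([0, 0, 737]) cube([759, 976, 26]);
translate([52, 52, 0]) cube([56, 56, 737]);
translate([651, 52, 0]) cube([56, 56, 737]);
translate([52, 868, 0]) cube([56, 56, 737]);
translate([651, 868, 0]) cube([56, 56, 737]);
translate([43, 578, 763]) {
  cube([27, 220, 778]);
  translate([659, 0, 0]) cube([27, 220, 778]);
  translate([27, 0, 0]) cube([632, 220, 21]);
  translate([27, 0, 327]) cube([632, 220, 21]);
  translate([27, 0, 654]) cube([632, 220, 21]);
}
translate([205, 1286, 0]) {
  translate([0, 0, 373]) cube([349, 288, 30]);
  translate([22, 22, 0]) cylinder(h = 373, r = 22);
  translate([327, 22, 0]) cylinder(h = 373, r = 22);
  translate([22, 266, 0]) cylinder(h = 373, r = 22);
  translate([327, 266, 0]) cylinder(h = 373, r = 22);
}
translate([-659, 344, 0]) {
  translate([0, 0, 373]) cube([349, 288, 30]);
  translate([22, 22, 0]) cylinder(h = 373, r = 22);
  translate([327, 22, 0]) cylinder(h = 373, r = 22);
  translate([22, 266, 0]) cylinder(h = 373, r = 22);
  translate([327, 266, 0]) cylinder(h = 373, r = 22);
}
translate([1069, 344, 0]) {
  translate([0, 0, 373]) cube([349, 288, 30]);
  translate([22, 22, 0]) cylinder(h = 373, r = 22);
  translate([327, 22, 0]) cylinder(h = 373, r = 22);
  translate([22, 266, 0]) cylinder(h = 373, r = 22);
  translate([327, 266, 0]) cylinder(h = 373, r = 22);
}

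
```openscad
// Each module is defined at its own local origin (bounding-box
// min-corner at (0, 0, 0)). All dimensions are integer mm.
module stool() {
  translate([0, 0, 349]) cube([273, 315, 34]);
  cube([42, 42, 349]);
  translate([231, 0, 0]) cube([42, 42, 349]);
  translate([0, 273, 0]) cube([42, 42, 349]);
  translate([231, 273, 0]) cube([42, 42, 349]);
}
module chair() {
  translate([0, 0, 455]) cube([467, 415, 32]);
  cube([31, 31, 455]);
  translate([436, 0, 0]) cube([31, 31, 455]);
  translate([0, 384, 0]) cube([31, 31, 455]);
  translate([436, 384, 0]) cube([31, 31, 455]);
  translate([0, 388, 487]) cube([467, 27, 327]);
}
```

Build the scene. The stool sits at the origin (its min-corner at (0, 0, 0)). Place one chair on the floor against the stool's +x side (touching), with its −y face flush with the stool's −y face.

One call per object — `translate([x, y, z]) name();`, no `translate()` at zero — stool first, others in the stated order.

stool();
translate([273, 0, 0]) chair();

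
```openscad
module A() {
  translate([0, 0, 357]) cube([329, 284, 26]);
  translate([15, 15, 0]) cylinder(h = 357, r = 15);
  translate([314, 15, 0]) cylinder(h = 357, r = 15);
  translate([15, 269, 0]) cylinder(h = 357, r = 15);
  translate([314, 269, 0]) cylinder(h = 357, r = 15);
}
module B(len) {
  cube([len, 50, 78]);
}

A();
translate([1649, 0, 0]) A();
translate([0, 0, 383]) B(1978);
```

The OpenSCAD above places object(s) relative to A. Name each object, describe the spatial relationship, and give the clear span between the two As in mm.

Second stool starts at x = 1649; first ends at x = 329; clear span = 1649 − 329 = 1320 mm.

A is a stool. B is a beam. A beam spans the tops of two stools. The clear span between the two stools is 1320 mm.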